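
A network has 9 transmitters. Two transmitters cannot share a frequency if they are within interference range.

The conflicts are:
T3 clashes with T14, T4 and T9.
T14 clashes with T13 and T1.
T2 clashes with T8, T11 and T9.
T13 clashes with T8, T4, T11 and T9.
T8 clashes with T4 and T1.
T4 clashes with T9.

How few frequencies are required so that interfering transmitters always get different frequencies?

T3, T4, T9 pairwise conflict, so at least 3 frequencies are needed.
3 frequencies suffice: frequency 1 → {T3, T2, T13, T1}; frequency 2 → {T14, T8, T11, T9}; frequency 3 → {T4}. No two conflicting transmitters share a frequency.

3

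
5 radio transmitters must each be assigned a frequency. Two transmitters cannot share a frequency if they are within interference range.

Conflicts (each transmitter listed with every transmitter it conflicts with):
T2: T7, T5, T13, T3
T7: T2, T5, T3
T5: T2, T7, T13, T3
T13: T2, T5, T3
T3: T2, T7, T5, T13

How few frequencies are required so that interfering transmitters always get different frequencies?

T2, T7, T5, T3 are mutually in conflict, so at least 4 frequencies are needed.
4 frequencies suffice: frequency 1 → {T2}; frequency 2 → {T3}; frequency 3 → {T5}; frequency 4 → {T7, T13}. Every pair that conflicts lands in different frequencies.

4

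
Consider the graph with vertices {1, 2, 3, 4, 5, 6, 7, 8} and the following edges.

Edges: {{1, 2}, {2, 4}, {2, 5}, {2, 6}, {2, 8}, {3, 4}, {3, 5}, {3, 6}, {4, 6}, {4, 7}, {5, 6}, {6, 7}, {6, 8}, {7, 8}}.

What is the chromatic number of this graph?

3

6, 7, 8 are mutually adjacent, so at least 3 colors are needed.
A valid assignment using 3 colors: 1=a, 2=b, 3=b, 4=c, 5=c, 6=a, 7=b, 8=c. Each edge has distinct colors on its endpoints.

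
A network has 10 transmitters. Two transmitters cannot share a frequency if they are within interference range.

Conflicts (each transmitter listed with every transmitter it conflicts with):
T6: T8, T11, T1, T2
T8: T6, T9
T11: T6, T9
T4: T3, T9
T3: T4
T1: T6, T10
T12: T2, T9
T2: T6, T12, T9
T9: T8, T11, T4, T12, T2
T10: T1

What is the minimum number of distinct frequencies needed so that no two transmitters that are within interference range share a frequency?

T12, T2, T9 are mutually in conflict, so at least 3 frequencies are needed.
3 frequencies suffice: frequency 1 → {T6, T3, T9, T10}; frequency 2 → {T8, T11, T4, T1, T2}; frequency 3 → {T12}. No two conflicting transmitters share a frequency.

3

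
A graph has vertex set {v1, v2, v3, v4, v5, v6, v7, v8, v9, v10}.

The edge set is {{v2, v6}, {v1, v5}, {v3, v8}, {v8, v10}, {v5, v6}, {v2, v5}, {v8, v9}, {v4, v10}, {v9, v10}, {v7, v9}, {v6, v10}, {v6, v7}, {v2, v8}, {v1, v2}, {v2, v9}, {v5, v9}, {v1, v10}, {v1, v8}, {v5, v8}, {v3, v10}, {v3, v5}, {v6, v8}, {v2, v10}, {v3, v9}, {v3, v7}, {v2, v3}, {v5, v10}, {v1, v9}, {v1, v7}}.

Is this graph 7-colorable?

The chromatic number is 6. v2, v3, v5, v8, v9, v10 are mutually adjacent (a clique of size 6), so at least 6 colors are needed.
One proper 6-coloring: v1=6, v2=5, v3=6, v4=2, v5=4, v6=2, v7=1, v8=3, v9=2, v10=1.
Since 7 ≥ 6, a proper 7-coloring certainly exists.

Yes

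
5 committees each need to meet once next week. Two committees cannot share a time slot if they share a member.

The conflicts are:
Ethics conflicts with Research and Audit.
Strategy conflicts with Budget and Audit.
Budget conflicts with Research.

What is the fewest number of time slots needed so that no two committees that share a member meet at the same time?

The cycle Ethics-Research-Budget-Strategy-Audit-Ethics has odd length 5, so it cannot be 2-colored; at least 3 time slots are needed.
3 time slots suffice: time slot 1 → {Budget, Audit}; time slot 2 → {Strategy, Research}; time slot 3 → {Ethics}. No two conflicting committees share a time slot.

3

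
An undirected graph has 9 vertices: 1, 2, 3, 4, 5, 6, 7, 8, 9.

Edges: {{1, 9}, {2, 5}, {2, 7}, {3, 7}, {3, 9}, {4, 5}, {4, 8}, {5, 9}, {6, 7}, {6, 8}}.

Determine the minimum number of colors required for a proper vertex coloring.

The cycle 7-2-5-9-3-7 has odd length 5, so it cannot be 2-colored; at least 3 colors are needed.
3 colors suffice: color a → {1, 5, 7, 8}; color b → {2, 4, 6, 9}; color c → {3}. Each edge has distinct colors on its endpoints.

3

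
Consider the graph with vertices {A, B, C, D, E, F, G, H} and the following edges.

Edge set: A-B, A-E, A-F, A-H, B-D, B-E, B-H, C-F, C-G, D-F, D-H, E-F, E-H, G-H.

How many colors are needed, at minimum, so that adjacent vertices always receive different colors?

4

A, B, E, H form a clique, so at least 4 colors are needed.
4 colors suffice: color 1 → {F, H}; color 2 → {B, G}; color 3 → {C, D, E}; color 4 → {A}. Every edge joins two different colors.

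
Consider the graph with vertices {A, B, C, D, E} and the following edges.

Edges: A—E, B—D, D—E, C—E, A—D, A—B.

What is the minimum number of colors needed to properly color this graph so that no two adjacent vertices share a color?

A, D, E are mutually adjacent, so at least 3 colors are needed.
One proper 3-coloring: A=blue, B=red, C=blue, D=green, E=red. No two adjacent vertices share a color.

3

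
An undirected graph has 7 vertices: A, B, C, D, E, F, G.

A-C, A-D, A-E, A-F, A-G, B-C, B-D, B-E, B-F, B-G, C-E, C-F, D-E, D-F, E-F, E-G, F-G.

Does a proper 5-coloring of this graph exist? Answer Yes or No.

The chromatic number is 4. A, C, E, F form a clique, so at least 4 colors are needed.
4 colors suffice: color red → {F}; color blue → {E}; color green → {A, B}; color yellow → {C, D, G}.
Since 5 ≥ 4, a proper 5-coloring certainly exists.

Yes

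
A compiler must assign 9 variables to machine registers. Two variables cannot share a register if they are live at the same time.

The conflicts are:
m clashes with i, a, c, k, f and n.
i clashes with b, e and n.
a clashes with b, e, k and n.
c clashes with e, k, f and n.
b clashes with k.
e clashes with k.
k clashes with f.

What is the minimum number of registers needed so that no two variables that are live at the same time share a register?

m, c, k, f all conflict with each other, so at least 4 registers are needed.
A valid assignment using 4 registers: m=1, i=3, a=3, c=3, b=1, e=1, k=2, f=4, n=2. Every pair that conflicts lands in different registers.

4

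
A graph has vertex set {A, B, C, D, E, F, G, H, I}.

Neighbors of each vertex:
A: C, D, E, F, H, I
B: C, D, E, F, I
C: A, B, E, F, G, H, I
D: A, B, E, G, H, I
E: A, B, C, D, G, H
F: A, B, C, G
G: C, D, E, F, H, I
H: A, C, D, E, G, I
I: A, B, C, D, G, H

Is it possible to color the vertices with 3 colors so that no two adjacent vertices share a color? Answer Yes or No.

No

A, C, H, I are mutually adjacent (a clique of size 4), so at least 4 colors are needed.
So 3 colors are not enough.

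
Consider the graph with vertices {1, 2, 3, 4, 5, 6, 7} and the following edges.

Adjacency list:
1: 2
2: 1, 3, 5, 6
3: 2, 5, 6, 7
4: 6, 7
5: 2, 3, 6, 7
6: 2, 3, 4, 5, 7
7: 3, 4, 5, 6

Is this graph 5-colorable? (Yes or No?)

The chromatic number is 4. 3, 5, 6, 7 are mutually adjacent (a clique of size 4), so at least 4 colors are needed.
4 colors suffice: 1=red, 2=yellow, 3=blue, 4=blue, 5=green, 6=red, 7=yellow.
Since 5 ≥ 4, a proper 5-coloring certainly exists.

Yes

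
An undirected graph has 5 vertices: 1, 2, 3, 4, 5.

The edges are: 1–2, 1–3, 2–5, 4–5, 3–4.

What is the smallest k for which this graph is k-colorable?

3

The cycle 4-3-1-2-5-4 has odd length 5, so it cannot be 2-colored; at least 3 colors are needed.
3 colors suffice: color a → {1, 5}; color b → {2, 3}; color c → {4}. Every edge joins two different colors.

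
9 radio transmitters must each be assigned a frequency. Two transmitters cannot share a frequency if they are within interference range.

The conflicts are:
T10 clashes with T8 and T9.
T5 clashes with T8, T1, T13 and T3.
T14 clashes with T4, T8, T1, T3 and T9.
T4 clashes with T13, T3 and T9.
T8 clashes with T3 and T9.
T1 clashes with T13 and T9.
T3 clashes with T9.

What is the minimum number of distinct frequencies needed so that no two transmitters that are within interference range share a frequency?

4

T14, T8, T3, T9 pairwise conflict, so at least 4 frequencies are needed.
Using 4 frequencies: T10=3, T5=1, T14=3, T4=2, T8=2, T1=2, T13=3, T3=4, T9=1. No two conflicting transmitters share a frequency.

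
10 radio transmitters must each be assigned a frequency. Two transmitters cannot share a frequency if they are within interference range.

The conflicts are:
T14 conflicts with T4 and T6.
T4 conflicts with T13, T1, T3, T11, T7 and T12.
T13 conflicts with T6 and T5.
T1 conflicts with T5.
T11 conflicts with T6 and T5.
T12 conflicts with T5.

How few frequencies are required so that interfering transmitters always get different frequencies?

T4 and T3 conflict, so at least 2 frequencies are needed.
Using 2 frequencies: T14=2, T4=1, T13=2, T1=2, T3=2, T11=2, T7=2, T12=2, T6=1, T5=1. Each listed conflict is separated.

2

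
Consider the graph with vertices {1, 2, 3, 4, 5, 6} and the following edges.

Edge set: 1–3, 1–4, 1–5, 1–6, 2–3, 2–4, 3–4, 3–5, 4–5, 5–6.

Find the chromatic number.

1, 3, 4, 5 are mutually adjacent (a clique of size 4), so at least 4 colors are needed.
4 colors suffice: color red → {4, 6}; color blue → {1, 2}; color green → {5}; color yellow → {3}. Every edge joins two different colors.

4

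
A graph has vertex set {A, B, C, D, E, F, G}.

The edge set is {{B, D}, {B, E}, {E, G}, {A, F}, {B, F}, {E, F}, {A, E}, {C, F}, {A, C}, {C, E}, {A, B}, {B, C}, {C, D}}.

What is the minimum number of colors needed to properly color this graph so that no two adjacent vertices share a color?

5

A, B, C, E, F form a clique, so at least 5 colors are needed.
5 colors suffice: color 1 → {B, G}; color 2 → {D, E}; color 3 → {C}; color 4 → {A}; color 5 → {F}. No two adjacent vertices share a color.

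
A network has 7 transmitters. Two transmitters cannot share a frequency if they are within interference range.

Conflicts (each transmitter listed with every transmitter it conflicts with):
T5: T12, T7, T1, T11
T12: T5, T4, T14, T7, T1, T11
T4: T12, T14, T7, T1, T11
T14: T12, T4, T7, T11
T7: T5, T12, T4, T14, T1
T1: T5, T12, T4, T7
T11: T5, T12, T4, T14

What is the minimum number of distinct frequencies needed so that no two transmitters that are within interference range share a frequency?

T12, T4, T14, T11 are mutually in conflict, so at least 4 frequencies are needed.
4 frequencies suffice: frequency 1 → {T12}; frequency 2 → {T5, T4}; frequency 3 → {T7, T11}; frequency 4 → {T14, T1}. Each listed conflict is separated.

4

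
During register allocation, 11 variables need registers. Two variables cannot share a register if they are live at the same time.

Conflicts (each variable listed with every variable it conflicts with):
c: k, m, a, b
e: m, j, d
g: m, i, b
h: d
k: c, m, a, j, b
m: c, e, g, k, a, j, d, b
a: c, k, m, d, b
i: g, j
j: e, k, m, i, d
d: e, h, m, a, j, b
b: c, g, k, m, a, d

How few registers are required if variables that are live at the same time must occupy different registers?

c, k, m, a, b pairwise conflict, so at least 5 registers are needed.
A valid assignment using 5 registers: c=5, e=4, g=3, h=1, k=3, m=1, a=4, i=1, j=2, d=3, b=2. Each listed conflict is separated.

5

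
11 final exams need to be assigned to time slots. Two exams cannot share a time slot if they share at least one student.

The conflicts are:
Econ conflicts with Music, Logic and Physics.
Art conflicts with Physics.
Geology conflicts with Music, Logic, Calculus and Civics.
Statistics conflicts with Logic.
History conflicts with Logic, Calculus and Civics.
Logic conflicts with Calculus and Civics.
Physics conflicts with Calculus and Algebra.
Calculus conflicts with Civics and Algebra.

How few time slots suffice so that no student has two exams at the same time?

History, Logic, Calculus, Civics are mutually in conflict, so at least 4 time slots are needed.
Using 4 time slots: Econ=2, Art=2, Geology=4, Music=1, Statistics=2, History=4, Logic=1, Physics=1, Calculus=2, Civics=3, Algebra=3. Every pair that conflicts lands in different time slots.

4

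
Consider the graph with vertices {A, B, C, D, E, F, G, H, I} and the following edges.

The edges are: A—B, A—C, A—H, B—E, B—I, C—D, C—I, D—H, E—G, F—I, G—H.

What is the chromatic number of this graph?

The cycle E-G-H-A-B-E has odd length 5, so it cannot be 2-colored; at least 3 colors are needed.
One proper 3-coloring: A=blue, B=red, C=red, D=blue, E=blue, F=red, G=green, H=red, I=blue. Each edge has distinct colors on its endpoints.

3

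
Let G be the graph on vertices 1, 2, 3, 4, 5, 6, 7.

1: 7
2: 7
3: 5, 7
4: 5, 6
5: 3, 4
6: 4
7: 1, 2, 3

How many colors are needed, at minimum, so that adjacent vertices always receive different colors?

2

4 and 5 are adjacent, so at least 2 colors are needed.
One proper 2-coloring: 1=b, 2=b, 3=b, 4=b, 5=a, 6=a, 7=a. Each edge has distinct colors on its endpoints.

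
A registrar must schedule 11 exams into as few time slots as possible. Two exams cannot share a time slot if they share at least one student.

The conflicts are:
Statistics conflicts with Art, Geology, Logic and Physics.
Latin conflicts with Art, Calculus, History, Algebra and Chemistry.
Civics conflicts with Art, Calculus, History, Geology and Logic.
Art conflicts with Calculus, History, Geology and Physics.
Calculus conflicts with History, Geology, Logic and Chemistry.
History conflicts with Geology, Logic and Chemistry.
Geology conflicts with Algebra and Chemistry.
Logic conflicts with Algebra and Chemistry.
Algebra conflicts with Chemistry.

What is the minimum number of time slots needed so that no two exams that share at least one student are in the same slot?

5

Civics, Art, Calculus, History, Geology pairwise conflict, so at least 5 time slots are needed.
5 time slots suffice: time slot 1 → {Statistics, History, Algebra}; time slot 2 → {Calculus, Physics}; time slot 3 → {Latin, Geology, Logic}; time slot 4 → {Art, Chemistry}; time slot 5 → {Civics}. No two conflicting exams share a time slot.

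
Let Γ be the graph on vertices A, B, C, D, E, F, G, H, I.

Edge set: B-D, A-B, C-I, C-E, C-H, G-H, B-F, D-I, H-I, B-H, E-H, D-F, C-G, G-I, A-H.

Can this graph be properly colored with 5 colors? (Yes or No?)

Yes

The chromatic number is 4. C, G, H, I are mutually adjacent (a clique of size 4), so at least 4 colors are needed.
4 colors suffice: A=3, B=2, C=3, D=1, E=2, F=3, G=4, H=1, I=2.
Since 5 ≥ 4, a proper 5-coloring certainly exists.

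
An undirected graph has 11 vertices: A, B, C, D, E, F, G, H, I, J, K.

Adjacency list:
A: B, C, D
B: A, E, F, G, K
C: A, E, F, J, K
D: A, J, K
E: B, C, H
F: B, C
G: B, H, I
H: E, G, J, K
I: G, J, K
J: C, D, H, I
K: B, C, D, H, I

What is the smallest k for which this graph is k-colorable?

2

G and I are adjacent, so at least 2 colors are needed.
One proper 2-coloring: A=2, B=1, C=1, D=1, E=2, F=2, G=2, H=1, I=1, J=2, K=2. Each edge has distinct colors on its endpoints.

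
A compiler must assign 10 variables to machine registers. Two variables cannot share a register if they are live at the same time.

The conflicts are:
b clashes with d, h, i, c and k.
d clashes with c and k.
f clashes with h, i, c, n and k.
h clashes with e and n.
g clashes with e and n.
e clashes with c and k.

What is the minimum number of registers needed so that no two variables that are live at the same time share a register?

b, d, k pairwise conflict, so at least 3 registers are needed.
3 registers suffice: register 1 → {b, f, e}; register 2 → {h, g, i, c, k}; register 3 → {d, n}. Every pair that conflicts lands in different registers.

3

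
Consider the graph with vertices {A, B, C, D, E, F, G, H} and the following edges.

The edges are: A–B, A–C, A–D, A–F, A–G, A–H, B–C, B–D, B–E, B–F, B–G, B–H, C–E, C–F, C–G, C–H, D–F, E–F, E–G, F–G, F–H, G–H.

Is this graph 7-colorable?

Yes

The chromatic number is 6. A, B, C, F, G, H are mutually adjacent (a clique of size 6), so at least 6 colors are needed.
One proper 6-coloring: A=3, B=1, C=5, D=4, E=3, F=2, G=4, H=6.
Since 7 ≥ 6, a proper 7-coloring certainly exists.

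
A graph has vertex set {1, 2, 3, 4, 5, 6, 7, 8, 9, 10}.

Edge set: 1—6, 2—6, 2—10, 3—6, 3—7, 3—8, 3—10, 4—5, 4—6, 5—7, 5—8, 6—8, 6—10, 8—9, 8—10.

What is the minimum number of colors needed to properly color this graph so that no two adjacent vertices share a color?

4

3, 6, 8, 10 are pairwise adjacent (a clique of size 4), so at least 4 colors are needed.
4 colors suffice: 1=blue, 2=blue, 3=green, 4=blue, 5=red, 6=red, 7=blue, 8=blue, 9=red, 10=yellow. Each edge has distinct colors on its endpoints.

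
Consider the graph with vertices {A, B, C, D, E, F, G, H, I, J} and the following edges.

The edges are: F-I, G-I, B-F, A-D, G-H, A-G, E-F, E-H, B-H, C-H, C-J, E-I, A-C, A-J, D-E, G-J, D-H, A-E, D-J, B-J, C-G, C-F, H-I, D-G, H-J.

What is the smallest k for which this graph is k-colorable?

C, G, H, J are mutually adjacent (a clique of size 4), so at least 4 colors are needed.
A valid assignment using 4 colors: A=1, B=3, C=4, D=4, E=2, F=1, G=3, H=1, I=4, J=2. Every edge joins two different colors.

4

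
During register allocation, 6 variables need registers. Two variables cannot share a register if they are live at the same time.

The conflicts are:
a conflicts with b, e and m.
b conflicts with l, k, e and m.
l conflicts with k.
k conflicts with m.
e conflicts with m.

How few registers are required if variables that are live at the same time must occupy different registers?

4

a, b, e, m all conflict with each other, so at least 4 registers are needed.
4 registers suffice: a=3, b=1, l=2, k=3, e=4, m=2. Each listed conflict is separated.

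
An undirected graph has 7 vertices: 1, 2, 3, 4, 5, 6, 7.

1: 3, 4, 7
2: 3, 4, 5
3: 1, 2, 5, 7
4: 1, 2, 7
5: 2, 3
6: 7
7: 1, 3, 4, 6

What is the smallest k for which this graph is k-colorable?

3

1, 4, 7 form a triangle, so at least 3 colors are needed.
3 colors suffice: color a → {2, 7}; color b → {3, 4, 6}; color c → {1, 5}. Every edge joins two different colors.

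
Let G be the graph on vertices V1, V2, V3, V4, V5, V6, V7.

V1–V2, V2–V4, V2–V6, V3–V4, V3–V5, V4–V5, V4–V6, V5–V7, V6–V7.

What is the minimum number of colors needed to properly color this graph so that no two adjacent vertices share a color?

V3, V4, V5 are pairwise adjacent, so at least 3 colors are needed.
3 colors suffice: color 1 → {V1, V4, V7}; color 2 → {V5, V6}; color 3 → {V2, V3}. Each edge has distinct colors on its endpoints.

3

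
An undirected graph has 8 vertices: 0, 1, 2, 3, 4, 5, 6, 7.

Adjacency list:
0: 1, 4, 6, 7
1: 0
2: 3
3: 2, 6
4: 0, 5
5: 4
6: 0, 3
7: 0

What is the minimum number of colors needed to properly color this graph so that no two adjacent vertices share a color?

2

4 and 5 are adjacent, so at least 2 colors are needed.
A valid assignment using 2 colors: 0=a, 1=b, 2=b, 3=a, 4=b, 5=a, 6=b, 7=b. Every edge joins two different colors.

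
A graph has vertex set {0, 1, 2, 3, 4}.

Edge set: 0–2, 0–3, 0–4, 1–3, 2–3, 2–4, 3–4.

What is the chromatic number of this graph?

4

0, 2, 3, 4 are mutually adjacent (a clique of size 4), so at least 4 colors are needed.
A valid assignment using 4 colors: 0=blue, 1=blue, 2=yellow, 3=red, 4=green. Each edge has distinct colors on its endpoints.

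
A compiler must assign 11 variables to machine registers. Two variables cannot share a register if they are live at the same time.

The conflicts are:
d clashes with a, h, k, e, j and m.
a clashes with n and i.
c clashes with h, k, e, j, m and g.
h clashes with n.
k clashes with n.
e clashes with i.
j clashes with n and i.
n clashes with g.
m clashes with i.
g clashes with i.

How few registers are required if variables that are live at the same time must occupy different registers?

n and g conflict, so at least 2 registers are needed.
2 registers suffice: register 1 → {d, c, n, i}; register 2 → {a, h, k, e, j, m, g}. Every pair that conflicts lands in different registers.

2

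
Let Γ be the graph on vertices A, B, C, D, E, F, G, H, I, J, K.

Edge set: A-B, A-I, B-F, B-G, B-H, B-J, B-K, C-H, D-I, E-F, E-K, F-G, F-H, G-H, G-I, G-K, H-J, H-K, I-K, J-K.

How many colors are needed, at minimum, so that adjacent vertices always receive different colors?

4

B, G, H, K are pairwise adjacent (a clique of size 4), so at least 4 colors are needed.
4 colors suffice: color red → {E, H, I}; color blue → {A, C, D, F, K}; color green → {B}; color yellow → {G, J}. No two adjacent vertices share a color.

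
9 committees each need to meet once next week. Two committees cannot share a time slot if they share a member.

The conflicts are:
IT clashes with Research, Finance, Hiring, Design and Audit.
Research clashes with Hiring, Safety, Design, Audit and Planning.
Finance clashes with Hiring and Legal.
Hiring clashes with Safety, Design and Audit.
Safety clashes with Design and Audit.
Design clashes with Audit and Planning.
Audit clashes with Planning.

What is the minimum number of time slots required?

Research, Hiring, Safety, Design, Audit are mutually in conflict, so at least 5 time slots are needed.
5 time slots suffice: time slot 1 → {Finance, Design}; time slot 2 → {Research, Legal}; time slot 3 → {Hiring, Planning}; time slot 4 → {Audit}; time slot 5 → {IT, Safety}. Each listed conflict is separated.

5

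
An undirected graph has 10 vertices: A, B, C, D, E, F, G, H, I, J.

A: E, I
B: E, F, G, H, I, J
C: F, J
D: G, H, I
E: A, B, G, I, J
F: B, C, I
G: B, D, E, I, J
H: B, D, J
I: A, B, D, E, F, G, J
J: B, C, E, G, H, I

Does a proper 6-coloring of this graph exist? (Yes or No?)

Yes

The chromatic number is 5. B, E, G, I, J are mutually adjacent (a clique of size 5), so at least 5 colors are needed.
One proper 5-coloring: A=blue, B=green, C=red, D=blue, E=yellow, F=blue, G=purple, H=red, I=red, J=blue.
Since 6 ≥ 5, a proper 6-coloring certainly exists.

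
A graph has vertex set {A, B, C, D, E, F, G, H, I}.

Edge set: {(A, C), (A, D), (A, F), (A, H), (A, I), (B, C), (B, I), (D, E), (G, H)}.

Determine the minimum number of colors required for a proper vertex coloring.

A and I are adjacent, so at least 2 colors are needed.
2 colors suffice: color 1 → {A, B, E, G}; color 2 → {C, D, F, H, I}. Each edge has distinct colors on its endpoints.

2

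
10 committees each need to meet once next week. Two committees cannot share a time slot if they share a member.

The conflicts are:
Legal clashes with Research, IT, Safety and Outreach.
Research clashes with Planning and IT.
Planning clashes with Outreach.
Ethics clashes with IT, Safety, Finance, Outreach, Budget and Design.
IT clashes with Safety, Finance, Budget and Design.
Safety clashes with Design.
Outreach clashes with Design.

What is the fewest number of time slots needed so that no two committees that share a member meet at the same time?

Ethics, IT, Safety, Design are mutually in conflict, so at least 4 time slots are needed.
4 time slots suffice: time slot 1 → {IT, Outreach}; time slot 2 → {Legal, Planning, Ethics}; time slot 3 → {Research, Safety, Finance, Budget}; time slot 4 → {Design}. Each listed conflict is separated.

4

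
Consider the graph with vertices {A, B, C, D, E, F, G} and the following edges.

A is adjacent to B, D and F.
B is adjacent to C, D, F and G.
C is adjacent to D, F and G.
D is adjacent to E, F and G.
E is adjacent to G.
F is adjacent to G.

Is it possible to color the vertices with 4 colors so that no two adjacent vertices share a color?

B, C, D, F, G are pairwise adjacent (a clique of size 5), so at least 5 colors are needed.
So 4 colors are not enough.

No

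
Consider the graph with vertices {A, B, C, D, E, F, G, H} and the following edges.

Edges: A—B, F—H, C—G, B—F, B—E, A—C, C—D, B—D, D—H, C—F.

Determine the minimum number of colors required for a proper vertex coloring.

D and H are adjacent, so at least 2 colors are needed.
2 colors suffice: color 1 → {B, C, H}; color 2 → {A, D, E, F, G}. Each edge has distinct colors on its endpoints.

2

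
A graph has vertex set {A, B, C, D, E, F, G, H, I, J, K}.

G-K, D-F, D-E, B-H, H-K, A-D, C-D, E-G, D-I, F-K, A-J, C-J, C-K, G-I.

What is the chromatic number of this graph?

3

The cycle K-F-D-I-G-K has odd length 5, so it cannot be 2-colored; at least 3 colors are needed.
3 colors suffice: color 1 → {B, D, J, K}; color 2 → {A, C, F, G, H}; color 3 → {E, I}. Each edge has distinct colors on its endpoints.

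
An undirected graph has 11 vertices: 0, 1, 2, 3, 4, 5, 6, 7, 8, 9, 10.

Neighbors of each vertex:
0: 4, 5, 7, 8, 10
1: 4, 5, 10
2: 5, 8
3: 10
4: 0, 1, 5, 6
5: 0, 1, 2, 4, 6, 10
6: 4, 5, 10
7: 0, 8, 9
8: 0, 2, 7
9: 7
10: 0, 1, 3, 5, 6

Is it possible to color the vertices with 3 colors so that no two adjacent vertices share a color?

The chromatic number is 3. 4, 5, 6 are pairwise adjacent, so at least 3 colors are needed.
A valid assignment using 3 colors: 0=c, 1=c, 2=b, 3=a, 4=b, 5=a, 6=c, 7=b, 8=a, 9=a, 10=b.
That is already a proper 3-coloring.

Yes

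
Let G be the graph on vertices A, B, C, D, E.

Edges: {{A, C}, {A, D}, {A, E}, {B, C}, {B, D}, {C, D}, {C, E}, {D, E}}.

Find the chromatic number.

A, C, D, E are pairwise adjacent (a clique of size 4), so at least 4 colors are needed.
4 colors suffice: color 1 → {C}; color 2 → {D}; color 3 → {A, B}; color 4 → {E}. Every edge joins two different colors.

4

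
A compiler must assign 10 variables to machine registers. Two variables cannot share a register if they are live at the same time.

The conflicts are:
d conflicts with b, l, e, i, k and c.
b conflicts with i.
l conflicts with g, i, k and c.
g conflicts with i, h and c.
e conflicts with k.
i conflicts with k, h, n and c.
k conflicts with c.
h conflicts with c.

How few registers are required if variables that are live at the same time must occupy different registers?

5

d, l, i, k, c are mutually in conflict, so at least 5 registers are needed.
Using 5 registers: d=3, b=2, l=5, g=3, e=1, i=1, k=4, h=4, n=2, c=2. No two conflicting variables share a register.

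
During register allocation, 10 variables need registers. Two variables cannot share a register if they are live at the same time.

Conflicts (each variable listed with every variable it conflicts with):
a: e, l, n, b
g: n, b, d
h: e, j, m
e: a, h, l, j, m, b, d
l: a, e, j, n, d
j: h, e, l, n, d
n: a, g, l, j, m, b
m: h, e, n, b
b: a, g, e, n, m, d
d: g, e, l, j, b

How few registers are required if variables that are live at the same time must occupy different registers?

4

e, l, j, d pairwise conflict, so at least 4 registers are needed.
4 registers suffice: a=3, g=4, h=4, e=1, l=4, j=2, n=1, m=3, b=2, d=3. Each listed conflict is separated.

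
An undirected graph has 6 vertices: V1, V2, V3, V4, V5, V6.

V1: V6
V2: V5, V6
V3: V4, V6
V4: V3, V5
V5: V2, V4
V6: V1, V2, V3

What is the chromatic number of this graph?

The cycle V3-V6-V2-V5-V4-V3 has odd length 5, so it cannot be 2-colored; at least 3 colors are needed.
3 colors suffice: color 1 → {V5, V6}; color 2 → {V1, V2, V3}; color 3 → {V4}. Every edge joins two different colors.

3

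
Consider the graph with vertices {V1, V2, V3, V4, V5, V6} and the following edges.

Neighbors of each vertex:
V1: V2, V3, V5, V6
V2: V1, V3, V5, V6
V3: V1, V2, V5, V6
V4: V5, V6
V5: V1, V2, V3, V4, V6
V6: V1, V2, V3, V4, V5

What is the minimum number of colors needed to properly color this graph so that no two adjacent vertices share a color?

5

V1, V2, V3, V5, V6 are pairwise adjacent (a clique of size 5), so at least 5 colors are needed.
One proper 5-coloring: V1=Y, V2=G, V3=P, V4=G, V5=B, V6=R. Every edge joins two different colors.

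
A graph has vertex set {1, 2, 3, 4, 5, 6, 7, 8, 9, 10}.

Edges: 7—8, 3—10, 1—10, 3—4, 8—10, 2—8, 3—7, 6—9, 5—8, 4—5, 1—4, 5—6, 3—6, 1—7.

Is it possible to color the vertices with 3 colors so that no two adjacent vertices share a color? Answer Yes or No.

The chromatic number is 3. The cycle 5-6-3-10-8-5 has odd length 5, so it cannot be 2-colored; at least 3 colors are needed.
3 colors suffice: color a → {1, 3, 8, 9}; color b → {2, 4, 6, 7, 10}; color c → {5}.
That is already a proper 3-coloring.

Yes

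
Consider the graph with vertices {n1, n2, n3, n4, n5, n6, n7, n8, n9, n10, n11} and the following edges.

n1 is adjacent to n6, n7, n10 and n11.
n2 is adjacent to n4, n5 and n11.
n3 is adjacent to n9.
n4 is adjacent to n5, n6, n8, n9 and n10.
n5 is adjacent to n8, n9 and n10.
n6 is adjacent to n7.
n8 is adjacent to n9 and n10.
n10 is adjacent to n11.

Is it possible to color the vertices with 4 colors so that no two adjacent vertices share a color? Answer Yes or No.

The chromatic number is 4. n4, n5, n8, n10 are mutually adjacent (a clique of size 4), so at least 4 colors are needed.
4 colors suffice: color 1 → {n1, n3, n4}; color 2 → {n5, n6, n11}; color 3 → {n2, n7, n9, n10}; color 4 → {n8}.
That is already a proper 4-coloring.

Yes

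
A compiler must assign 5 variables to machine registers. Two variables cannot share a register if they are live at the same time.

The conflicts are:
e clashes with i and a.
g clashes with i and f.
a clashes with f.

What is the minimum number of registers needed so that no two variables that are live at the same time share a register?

The cycle f-a-e-i-g-f has odd length 5, so it cannot be 2-colored; at least 3 registers are needed.
A valid assignment using 3 registers: e=1, g=2, i=3, a=2, f=1. Every pair that conflicts lands in different registers.

3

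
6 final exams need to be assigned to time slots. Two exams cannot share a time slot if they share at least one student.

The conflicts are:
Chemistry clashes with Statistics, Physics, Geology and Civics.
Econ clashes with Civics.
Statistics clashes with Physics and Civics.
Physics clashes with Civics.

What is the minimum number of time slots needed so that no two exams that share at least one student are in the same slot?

4

Chemistry, Statistics, Physics, Civics all conflict with each other, so at least 4 time slots are needed.
A valid assignment using 4 time slots: Chemistry=1, Econ=1, Statistics=3, Physics=4, Geology=2, Civics=2. Every pair that conflicts lands in different time slots.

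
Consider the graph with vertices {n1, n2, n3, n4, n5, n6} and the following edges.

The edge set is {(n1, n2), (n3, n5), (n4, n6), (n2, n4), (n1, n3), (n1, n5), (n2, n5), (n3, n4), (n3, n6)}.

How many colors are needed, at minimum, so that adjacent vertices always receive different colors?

3

n1, n2, n5 are mutually adjacent, so at least 3 colors are needed.
3 colors suffice: color R → {n2, n3}; color B → {n4, n5}; color G → {n1, n6}. Each edge has distinct colors on its endpoints.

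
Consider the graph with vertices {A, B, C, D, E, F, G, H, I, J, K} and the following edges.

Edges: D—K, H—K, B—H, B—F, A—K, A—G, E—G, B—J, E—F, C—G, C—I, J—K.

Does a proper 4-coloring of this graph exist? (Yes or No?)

Yes

The chromatic number is 3. The cycle E-F-B-J-K-A-G-E has odd length 7, so it cannot be 2-colored; at least 3 colors are needed.
3 colors suffice: color 1 → {B, G, I, K}; color 2 → {A, C, D, F, H, J}; color 3 → {E}.
Since 4 ≥ 3, a proper 4-coloring certainly exists.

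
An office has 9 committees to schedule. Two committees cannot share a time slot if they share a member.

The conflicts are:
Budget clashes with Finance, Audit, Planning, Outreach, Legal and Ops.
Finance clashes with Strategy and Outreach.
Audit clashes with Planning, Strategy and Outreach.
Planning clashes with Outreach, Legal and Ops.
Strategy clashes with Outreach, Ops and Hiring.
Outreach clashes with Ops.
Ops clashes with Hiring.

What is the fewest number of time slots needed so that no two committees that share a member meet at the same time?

4

Budget, Planning, Outreach, Ops pairwise conflict, so at least 4 time slots are needed.
Using 4 time slots: Budget=1, Finance=3, Audit=3, Planning=4, Strategy=1, Outreach=2, Legal=2, Ops=3, Hiring=2. Every pair that conflicts lands in different time slots.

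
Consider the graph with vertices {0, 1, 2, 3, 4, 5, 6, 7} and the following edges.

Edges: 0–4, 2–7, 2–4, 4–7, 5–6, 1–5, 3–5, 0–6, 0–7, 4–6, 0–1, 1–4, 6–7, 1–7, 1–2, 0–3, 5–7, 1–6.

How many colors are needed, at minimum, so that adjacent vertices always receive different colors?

0, 1, 4, 6, 7 are pairwise adjacent (a clique of size 5), so at least 5 colors are needed.
5 colors suffice: color red → {1, 3}; color blue → {7}; color green → {2, 6}; color yellow → {4, 5}; color purple → {0}. No two adjacent vertices share a color.

5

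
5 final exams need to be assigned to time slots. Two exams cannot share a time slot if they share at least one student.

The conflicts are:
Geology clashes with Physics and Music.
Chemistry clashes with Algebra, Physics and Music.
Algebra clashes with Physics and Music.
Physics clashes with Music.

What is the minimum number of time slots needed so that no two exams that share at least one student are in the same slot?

4

Chemistry, Algebra, Physics, Music are mutually in conflict, so at least 4 time slots are needed.
4 time slots suffice: time slot 1 → {Music}; time slot 2 → {Physics}; time slot 3 → {Geology, Chemistry}; time slot 4 → {Algebra}. Every pair that conflicts lands in different time slots.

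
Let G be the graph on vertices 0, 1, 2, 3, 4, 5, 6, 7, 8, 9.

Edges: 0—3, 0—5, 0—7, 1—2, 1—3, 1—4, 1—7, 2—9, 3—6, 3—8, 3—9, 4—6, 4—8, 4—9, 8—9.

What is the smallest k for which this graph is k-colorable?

3, 8, 9 are pairwise adjacent, so at least 3 colors are needed.
3 colors suffice: 0=b, 1=b, 2=a, 3=a, 4=a, 5=a, 6=b, 7=a, 8=c, 9=b. No two adjacent vertices share a color.

3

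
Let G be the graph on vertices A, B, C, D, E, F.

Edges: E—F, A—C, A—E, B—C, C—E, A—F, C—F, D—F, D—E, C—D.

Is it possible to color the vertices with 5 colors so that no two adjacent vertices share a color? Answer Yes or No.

The chromatic number is 4. A, C, E, F are mutually adjacent (a clique of size 4), so at least 4 colors are needed.
4 colors suffice: color red → {C}; color blue → {B, F}; color green → {E}; color yellow → {A, D}.
Since 5 ≥ 4, a proper 5-coloring certainly exists.

Yes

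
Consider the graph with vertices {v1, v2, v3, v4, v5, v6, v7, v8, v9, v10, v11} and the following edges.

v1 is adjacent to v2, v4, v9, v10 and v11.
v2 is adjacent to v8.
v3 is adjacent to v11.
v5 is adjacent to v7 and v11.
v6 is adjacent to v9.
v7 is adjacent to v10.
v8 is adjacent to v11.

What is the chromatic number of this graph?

The cycle v7-v5-v11-v1-v10-v7 has odd length 5, so it cannot be 2-colored; at least 3 colors are needed.
One proper 3-coloring: v1=1, v2=2, v3=1, v4=2, v5=1, v6=1, v7=2, v8=1, v9=2, v10=3, v11=2. Every edge joins two different colors.

3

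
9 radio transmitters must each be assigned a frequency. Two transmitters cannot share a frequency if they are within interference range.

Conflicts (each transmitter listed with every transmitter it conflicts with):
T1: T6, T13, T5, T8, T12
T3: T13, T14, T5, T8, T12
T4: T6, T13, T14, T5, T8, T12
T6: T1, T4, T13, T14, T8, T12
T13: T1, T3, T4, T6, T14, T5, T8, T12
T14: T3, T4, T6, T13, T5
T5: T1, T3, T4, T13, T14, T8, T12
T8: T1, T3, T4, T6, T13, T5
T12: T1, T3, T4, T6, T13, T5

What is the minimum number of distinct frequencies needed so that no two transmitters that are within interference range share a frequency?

T4, T6, T13, T8 are mutually in conflict, so at least 4 frequencies are needed.
4 frequencies suffice: frequency 1 → {T13}; frequency 2 → {T6, T5}; frequency 3 → {T14, T8, T12}; frequency 4 → {T1, T3, T4}. Each listed conflict is separated.

4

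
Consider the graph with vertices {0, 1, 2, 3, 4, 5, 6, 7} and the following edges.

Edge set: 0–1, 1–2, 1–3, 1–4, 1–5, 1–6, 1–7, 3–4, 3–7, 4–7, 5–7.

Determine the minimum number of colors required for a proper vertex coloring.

4

1, 3, 4, 7 are pairwise adjacent (a clique of size 4), so at least 4 colors are needed.
4 colors suffice: 0=b, 1=a, 2=b, 3=d, 4=c, 5=c, 6=b, 7=b. Every edge joins two different colors.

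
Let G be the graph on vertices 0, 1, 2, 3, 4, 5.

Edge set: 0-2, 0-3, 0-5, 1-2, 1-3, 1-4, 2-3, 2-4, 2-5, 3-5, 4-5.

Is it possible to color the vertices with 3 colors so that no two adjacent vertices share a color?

0, 2, 3, 5 form a clique, so at least 4 colors are needed.
So 3 colors are not enough.

No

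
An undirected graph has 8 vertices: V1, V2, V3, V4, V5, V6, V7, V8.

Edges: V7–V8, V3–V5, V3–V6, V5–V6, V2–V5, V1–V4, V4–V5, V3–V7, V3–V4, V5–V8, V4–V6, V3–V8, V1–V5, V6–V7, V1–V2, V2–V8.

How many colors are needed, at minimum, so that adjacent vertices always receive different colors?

4

V3, V4, V5, V6 are pairwise adjacent (a clique of size 4), so at least 4 colors are needed.
4 colors suffice: color R → {V5, V7}; color B → {V1, V3}; color G → {V4, V8}; color Y → {V2, V6}. Every edge joins two different colors.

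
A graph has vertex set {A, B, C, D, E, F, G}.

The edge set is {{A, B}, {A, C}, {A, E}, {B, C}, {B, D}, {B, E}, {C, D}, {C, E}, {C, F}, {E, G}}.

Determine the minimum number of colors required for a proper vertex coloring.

4

A, B, C, E are pairwise adjacent (a clique of size 4), so at least 4 colors are needed.
4 colors suffice: color red → {C, G}; color blue → {D, E, F}; color green → {B}; color yellow → {A}. Every edge joins two different colors.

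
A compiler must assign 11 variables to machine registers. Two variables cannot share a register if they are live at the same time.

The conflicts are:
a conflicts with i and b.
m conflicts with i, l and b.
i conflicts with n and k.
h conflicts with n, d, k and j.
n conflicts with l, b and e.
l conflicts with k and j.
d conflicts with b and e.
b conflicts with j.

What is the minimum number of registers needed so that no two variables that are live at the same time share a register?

a and b conflict, so at least 2 registers are needed.
Using 2 registers: a=2, m=2, i=1, h=1, n=2, l=1, d=2, k=2, b=1, e=1, j=2. No two conflicting variables share a register.

2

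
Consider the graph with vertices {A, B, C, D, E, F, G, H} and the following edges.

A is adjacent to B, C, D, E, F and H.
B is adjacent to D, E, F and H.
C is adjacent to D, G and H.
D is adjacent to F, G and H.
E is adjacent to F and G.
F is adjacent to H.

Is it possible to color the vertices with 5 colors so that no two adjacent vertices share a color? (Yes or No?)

Yes

The chromatic number is 5. A, B, D, F, H are mutually adjacent (a clique of size 5), so at least 5 colors are needed.
5 colors suffice: A=2, B=5, C=4, D=1, E=1, F=4, G=2, H=3.
That is already a proper 5-coloring.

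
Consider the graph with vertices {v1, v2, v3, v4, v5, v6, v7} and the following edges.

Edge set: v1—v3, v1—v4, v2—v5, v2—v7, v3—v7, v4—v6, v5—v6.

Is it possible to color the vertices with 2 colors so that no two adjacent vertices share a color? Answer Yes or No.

The cycle v5-v2-v7-v3-v1-v4-v6-v5 has odd length 7, so it cannot be 2-colored; at least 3 colors are needed.
So 2 colors are not enough.

No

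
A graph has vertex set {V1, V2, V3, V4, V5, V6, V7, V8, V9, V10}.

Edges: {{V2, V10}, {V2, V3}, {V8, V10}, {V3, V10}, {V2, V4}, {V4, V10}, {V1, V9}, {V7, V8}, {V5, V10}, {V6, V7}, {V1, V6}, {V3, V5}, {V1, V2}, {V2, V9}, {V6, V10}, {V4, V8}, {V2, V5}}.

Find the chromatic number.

V2, V3, V5, V10 form a clique, so at least 4 colors are needed.
4 colors suffice: color 1 → {V2, V6, V8}; color 2 → {V1, V7, V10}; color 3 → {V4, V5, V9}; color 4 → {V3}. Each edge has distinct colors on its endpoints.

4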